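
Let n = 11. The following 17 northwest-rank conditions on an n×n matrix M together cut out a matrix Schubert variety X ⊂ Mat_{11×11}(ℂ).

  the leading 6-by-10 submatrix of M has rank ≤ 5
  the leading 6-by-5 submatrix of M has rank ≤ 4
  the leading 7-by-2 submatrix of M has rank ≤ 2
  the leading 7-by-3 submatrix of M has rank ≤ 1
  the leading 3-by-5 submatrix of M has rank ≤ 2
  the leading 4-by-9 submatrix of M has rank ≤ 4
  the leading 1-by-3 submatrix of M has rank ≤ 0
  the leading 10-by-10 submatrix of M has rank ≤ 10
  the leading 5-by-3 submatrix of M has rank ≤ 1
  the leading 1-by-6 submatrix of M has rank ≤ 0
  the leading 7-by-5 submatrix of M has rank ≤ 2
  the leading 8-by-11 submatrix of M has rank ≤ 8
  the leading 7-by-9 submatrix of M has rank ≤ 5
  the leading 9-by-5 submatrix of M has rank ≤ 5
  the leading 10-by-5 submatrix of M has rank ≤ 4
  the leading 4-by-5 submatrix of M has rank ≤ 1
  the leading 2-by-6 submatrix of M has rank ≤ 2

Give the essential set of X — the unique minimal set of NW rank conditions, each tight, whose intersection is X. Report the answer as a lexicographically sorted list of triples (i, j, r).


The tightest implied rank at each (i,j), from the 17 conditions:

  row 1: 0 0 0 0 0 0 1 1 1 1 1
  row 2: 1 1 1 1 1 1 2 2 2 2 2
  row 3: 1 1 1 1 1 2 3 3 3 3 3
  row 4: 1 1 1 1 1 2 3 4 4 4 4
  row 5: 1 1 1 2 2 3 4 5 5 5 5
  row 6: 1 1 1 2 2 3 4 5 5 5 6
  row 7: 1 1 1 2 2 3 4 5 5 6 7
  row 8: 1 2 2 3 3 4 5 6 6 7 8
  row 9: 1 2 3 4 4 5 6 7 7 8 9
  row 10: 1 2 3 4 4 5 6 7 8 9 10
  row 11: 1 2 3 4 5 6 7 8 9 10 11

reading off 1-entries of Δ²R: w = (7, 1, 6, 8, 4, 11, 10, 2, 3, 9, 5).

Rothe diagram D(w) (26 cells), 7 SE-corners (essential conditions):

[(1, 6, 0), (4, 5, 1), (6, 10, 5), (7, 3, 1), (7, 5, 2), (7, 9, 5), (10, 5, 4)]


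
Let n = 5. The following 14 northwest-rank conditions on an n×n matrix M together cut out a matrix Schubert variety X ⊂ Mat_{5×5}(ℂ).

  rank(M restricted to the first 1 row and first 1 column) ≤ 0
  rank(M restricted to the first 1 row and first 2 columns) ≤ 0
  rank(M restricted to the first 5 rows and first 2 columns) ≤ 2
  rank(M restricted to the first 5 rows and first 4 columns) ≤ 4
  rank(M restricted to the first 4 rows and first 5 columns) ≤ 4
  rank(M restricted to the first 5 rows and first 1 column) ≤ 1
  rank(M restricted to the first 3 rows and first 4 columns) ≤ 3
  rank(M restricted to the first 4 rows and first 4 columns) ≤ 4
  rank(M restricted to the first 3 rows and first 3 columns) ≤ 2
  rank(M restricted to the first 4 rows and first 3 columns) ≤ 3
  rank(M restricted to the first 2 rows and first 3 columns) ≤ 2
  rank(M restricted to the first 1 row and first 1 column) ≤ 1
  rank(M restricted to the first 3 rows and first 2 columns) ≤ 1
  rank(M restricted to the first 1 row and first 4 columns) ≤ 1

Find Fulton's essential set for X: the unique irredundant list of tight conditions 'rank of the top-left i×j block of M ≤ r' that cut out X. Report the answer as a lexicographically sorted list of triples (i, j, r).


Reconstructing r_w from the 14 given conditions:

  R[1]: 0 0 1 1 1
  R[2]: 1 1 2 2 2
  R[3]: 1 1 2 3 3
  R[4]: 1 2 3 4 4
  R[5]: 1 2 3 4 5

reading off 1-entries of Δ²R: w = (3, 1, 4, 2, 5).

ℓ(w)=3; the 2 essential cells (i,j,r):

[(1, 2, 0), (3, 2, 1)]


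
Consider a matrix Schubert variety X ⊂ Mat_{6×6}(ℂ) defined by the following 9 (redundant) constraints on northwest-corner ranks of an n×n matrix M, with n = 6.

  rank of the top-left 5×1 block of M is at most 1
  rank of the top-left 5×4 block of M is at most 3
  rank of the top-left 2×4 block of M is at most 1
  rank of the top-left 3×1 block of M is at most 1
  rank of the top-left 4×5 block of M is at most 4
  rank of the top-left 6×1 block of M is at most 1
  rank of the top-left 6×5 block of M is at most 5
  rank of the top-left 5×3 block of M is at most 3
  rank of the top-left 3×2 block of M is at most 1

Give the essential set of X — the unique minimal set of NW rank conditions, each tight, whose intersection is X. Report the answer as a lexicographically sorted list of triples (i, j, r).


Recovering R(i,j) via the rank-extension bound from the 9 conditions:

  1 | 1 | 1 | 1 | 1 | 1
  1 | 1 | 1 | 1 | 2 | 2
  1 | 1 | 2 | 2 | 3 | 3
  1 | 2 | 3 | 3 | 4 | 4
  1 | 2 | 3 | 3 | 4 | 5
  1 | 2 | 3 | 4 | 5 | 6

giving w = (1, 5, 3, 2, 6, 4) via Δ²R.

Rothe diagram D(w) (5 cells), 3 SE-corners (essential conditions):

[(2, 4, 1), (3, 2, 1), (5, 4, 3)]


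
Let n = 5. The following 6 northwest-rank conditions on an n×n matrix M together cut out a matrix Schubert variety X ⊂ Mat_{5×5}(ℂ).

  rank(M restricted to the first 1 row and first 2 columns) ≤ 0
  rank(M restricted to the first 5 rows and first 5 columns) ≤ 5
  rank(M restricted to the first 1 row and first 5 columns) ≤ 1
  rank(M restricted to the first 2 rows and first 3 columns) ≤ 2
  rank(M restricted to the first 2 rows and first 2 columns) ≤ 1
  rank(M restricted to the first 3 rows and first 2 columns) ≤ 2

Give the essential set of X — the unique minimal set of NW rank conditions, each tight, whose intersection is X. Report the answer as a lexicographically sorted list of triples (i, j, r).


Rank table r_w(5×5) implied by the 6 constraints:

  i=1: 0, 0, 1, 1, 1
  i=2: 1, 1, 2, 2, 2
  i=3: 1, 2, 3, 3, 3
  i=4: 1, 2, 3, 4, 4
  i=5: 1, 2, 3, 4, 5

giving w = (3, 1, 2, 4, 5) via Δ²R.

D(w) has 2 cells with 1 SE-corner; essential set:

[(1, 2, 0)]


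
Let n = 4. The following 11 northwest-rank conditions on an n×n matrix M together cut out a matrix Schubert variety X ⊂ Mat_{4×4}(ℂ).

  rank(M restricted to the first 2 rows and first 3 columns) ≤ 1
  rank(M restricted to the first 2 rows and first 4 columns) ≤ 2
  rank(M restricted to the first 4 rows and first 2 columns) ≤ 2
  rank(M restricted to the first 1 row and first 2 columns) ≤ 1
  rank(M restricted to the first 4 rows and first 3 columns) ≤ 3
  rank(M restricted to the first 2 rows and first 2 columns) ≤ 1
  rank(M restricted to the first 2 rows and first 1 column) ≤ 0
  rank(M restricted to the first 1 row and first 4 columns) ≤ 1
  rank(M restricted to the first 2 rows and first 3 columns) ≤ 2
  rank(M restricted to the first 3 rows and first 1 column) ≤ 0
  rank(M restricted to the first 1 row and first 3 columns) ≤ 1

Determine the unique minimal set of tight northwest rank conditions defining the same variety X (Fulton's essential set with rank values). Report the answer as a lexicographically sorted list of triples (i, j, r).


The tightest implied rank at each (i,j), from the 11 conditions:

  R[1]: 0 1 1 1
  R[2]: 0 1 1 2
  R[3]: 0 1 2 3
  R[4]: 1 2 3 4

reading off 1-entries of Δ²R: w = (2, 4, 3, 1).

2 SE-corners of the 4-cell Rothe diagram give Ess(w):

[(2, 3, 1), (3, 1, 0)]


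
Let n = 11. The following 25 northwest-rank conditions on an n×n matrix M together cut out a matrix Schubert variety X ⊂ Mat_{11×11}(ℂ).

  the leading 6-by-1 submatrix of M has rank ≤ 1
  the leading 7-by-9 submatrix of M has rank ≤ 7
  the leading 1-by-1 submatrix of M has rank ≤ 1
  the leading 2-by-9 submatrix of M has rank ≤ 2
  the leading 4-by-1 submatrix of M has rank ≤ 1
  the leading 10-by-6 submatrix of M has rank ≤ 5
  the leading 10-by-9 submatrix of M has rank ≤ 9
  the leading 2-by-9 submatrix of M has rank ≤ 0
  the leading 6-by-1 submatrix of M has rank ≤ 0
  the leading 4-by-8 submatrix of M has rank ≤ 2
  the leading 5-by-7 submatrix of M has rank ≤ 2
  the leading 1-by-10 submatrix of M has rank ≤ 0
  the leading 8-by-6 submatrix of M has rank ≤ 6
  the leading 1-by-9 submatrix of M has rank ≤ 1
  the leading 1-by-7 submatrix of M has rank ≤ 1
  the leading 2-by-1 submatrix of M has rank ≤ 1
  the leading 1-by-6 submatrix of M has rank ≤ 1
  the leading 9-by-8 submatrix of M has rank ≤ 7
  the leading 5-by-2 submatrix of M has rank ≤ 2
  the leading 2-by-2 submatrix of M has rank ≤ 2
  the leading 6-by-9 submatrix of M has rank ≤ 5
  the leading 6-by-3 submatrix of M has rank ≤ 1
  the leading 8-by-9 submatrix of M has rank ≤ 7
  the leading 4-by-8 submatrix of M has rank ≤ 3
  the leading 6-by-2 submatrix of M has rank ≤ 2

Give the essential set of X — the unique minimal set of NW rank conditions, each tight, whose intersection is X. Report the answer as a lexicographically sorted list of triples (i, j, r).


The tightest implied rank at each (i,j), from the 25 conditions:

  R[1]: 0 0 0 0 0 0 0 0 0 0 1
  R[2]: 0 0 0 0 0 0 0 0 0 1 2
  R[3]: 0 1 1 1 1 1 1 1 1 2 3
  R[4]: 0 1 1 2 2 2 2 2 2 3 4
  R[5]: 0 1 1 2 2 2 2 3 3 4 5
  R[6]: 0 1 1 2 3 3 3 4 4 5 6
  R[7]: 1 2 2 3 4 4 4 5 5 6 7
  R[8]: 1 2 3 4 5 5 5 6 6 7 8
  R[9]: 1 2 3 4 5 5 6 7 7 8 9
  R[10]: 1 2 3 4 5 5 6 7 8 9 10
  R[11]: 1 2 3 4 5 6 7 8 9 10 11

so w = (11, 10, 2, 4, 8, 5, 1, 3, 7, 9, 6).

|D(w)|=31, |Ess(w)|=6:

[(1, 10, 0), (2, 9, 0), (5, 7, 2), (6, 1, 0), (6, 3, 1), (10, 6, 5)]


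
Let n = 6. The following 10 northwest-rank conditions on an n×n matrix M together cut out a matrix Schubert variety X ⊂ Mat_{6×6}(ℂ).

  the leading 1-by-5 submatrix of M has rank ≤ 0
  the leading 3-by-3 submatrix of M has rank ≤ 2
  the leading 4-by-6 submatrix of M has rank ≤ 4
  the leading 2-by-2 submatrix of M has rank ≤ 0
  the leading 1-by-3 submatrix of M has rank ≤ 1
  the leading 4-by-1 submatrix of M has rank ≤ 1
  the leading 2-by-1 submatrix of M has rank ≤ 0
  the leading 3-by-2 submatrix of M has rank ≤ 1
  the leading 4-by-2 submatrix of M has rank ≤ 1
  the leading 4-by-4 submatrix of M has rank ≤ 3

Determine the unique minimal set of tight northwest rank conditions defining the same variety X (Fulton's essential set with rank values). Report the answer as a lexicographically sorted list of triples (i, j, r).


Computing R[i][j] = min implied NW-rank bound (n=6, 10 conditions):

  0, 0, 0, 0, 0, 1
  0, 0, 1, 1, 1, 2
  1, 1, 2, 2, 2, 3
  1, 1, 2, 3, 3, 4
  1, 2, 3, 4, 4, 5
  1, 2, 3, 4, 5, 6

giving w = (6, 3, 1, 4, 2, 5) via Δ²R.

ℓ(w)=8; the 3 essential cells (i,j,r):

[(1, 5, 0), (2, 2, 0), (4, 2, 1)]


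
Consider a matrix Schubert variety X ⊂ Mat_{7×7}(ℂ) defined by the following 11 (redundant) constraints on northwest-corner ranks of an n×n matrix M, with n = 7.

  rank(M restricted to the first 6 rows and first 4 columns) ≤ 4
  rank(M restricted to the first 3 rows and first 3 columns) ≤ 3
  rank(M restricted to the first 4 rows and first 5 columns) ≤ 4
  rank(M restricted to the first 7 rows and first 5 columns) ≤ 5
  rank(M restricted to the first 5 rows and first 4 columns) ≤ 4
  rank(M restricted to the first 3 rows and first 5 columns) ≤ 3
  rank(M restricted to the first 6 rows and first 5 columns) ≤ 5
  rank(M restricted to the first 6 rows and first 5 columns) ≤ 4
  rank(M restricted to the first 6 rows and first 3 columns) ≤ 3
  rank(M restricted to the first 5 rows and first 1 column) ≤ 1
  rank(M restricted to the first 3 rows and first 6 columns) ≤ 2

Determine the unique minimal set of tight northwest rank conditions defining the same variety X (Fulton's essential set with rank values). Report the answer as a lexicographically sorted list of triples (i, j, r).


Recovering R(i,j) via the rank-extension bound from the 11 conditions:

  i=1: 1 1 1 1 1 1 1
  i=2: 1 2 2 2 2 2 2
  i=3: 1 2 2 2 2 2 3
  i=4: 1 2 3 3 3 3 4
  i=5: 1 2 3 4 4 4 5
  i=6: 1 2 3 4 4 5 6
  i=7: 1 2 3 4 5 6 7

second differences of R give the permutation w = (1, 2, 7, 3, 4, 6, 5).

Fulton essential set (2 of the 5 Rothe cells):

[(3, 6, 2), (6, 5, 4)]


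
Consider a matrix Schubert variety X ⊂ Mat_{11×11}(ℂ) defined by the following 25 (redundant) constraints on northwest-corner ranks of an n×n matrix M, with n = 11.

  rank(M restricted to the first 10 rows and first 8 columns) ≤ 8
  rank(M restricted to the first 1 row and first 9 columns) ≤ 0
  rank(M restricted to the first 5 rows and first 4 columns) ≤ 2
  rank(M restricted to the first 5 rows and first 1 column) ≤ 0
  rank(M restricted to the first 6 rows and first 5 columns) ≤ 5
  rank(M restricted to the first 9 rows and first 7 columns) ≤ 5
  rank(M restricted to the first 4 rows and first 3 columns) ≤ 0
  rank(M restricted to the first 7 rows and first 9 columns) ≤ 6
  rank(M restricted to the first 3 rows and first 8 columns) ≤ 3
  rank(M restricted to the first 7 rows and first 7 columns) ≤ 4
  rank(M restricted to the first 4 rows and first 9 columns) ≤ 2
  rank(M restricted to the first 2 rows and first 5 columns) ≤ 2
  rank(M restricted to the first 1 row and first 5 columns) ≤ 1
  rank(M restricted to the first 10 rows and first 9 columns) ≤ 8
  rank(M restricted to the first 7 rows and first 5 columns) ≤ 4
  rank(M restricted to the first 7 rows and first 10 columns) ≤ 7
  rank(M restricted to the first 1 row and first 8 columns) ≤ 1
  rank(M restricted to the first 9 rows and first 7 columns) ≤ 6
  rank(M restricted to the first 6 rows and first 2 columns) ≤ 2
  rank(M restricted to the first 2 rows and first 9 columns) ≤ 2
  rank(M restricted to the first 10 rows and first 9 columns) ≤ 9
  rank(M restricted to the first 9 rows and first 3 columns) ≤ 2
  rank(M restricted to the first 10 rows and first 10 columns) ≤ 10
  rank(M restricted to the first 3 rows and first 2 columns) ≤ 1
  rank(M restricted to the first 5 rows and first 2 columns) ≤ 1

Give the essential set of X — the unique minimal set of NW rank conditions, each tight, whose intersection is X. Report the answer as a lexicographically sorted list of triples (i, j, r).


The tightest implied rank at each (i,j), from the 25 conditions:

  0 0 0 0 0 0 0 0 0 1 1
  0 0 0 1 1 1 1 1 1 2 2
  0 0 0 1 2 2 2 2 2 3 3
  0 0 0 1 2 2 2 2 2 3 4
  0 1 1 2 3 3 3 3 3 4 5
  1 2 2 3 4 4 4 4 4 5 6
  1 2 2 3 4 4 4 5 5 6 7
  1 2 2 3 4 5 5 6 6 7 8
  1 2 2 3 4 5 5 6 7 8 9
  1 2 3 4 5 6 6 7 8 9 10
  1 2 3 4 5 6 7 8 9 10 11

so w = (10, 4, 5, 11, 2, 1, 8, 6, 9, 3, 7).

ℓ(w)=29; the 7 essential cells (i,j,r):

[(1, 9, 0), (4, 3, 0), (4, 9, 2), (5, 1, 0), (7, 7, 4), (9, 3, 2), (9, 7, 5)]


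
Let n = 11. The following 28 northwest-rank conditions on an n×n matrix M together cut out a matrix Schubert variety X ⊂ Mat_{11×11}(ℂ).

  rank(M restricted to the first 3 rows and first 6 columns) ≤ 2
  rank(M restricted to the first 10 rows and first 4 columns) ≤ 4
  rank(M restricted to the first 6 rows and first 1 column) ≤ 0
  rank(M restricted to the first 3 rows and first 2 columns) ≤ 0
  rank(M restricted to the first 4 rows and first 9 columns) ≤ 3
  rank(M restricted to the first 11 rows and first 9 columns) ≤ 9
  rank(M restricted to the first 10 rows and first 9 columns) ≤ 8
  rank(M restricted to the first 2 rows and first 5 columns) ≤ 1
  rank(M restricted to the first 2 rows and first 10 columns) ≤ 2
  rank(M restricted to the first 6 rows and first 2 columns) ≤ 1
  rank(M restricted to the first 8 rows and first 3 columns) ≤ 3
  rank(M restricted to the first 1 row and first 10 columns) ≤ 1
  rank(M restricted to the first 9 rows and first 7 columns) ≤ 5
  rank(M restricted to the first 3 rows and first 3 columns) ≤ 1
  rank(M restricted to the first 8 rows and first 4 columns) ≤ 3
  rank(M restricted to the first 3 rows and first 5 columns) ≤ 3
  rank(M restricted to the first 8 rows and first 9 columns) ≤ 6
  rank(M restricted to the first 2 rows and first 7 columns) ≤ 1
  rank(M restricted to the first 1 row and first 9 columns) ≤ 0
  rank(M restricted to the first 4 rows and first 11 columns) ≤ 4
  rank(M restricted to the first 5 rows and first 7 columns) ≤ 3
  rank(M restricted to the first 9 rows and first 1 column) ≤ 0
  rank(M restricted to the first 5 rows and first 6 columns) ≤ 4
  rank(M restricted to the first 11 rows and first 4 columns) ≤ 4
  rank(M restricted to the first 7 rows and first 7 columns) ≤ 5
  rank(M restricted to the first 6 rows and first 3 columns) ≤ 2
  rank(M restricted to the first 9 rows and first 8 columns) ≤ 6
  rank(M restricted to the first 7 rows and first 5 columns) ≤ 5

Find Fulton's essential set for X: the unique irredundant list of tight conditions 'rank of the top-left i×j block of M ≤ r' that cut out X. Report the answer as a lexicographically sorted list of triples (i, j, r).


Propagating the 28 rank bounds to every northwest block:

  0  0  0  0  0  0  0  0  0  1  1
  0  0  1  1  1  1  1  1  1  2  2
  0  0  1  2  2  2  2  2  2  3  3
  0  1  2  3  3  3  3  3  3  4  4
  0  1  2  3  3  3  3  4  4  5  5
  0  1  2  3  4  4  4  5  5  6  6
  0  1  2  3  4  5  5  6  6  7  7
  0  1  2  3  4  5  5  6  6  7  8
  0  1  2  3  4  5  5  6  7  8  9
  1  2  3  4  5  6  6  7  8  9  10
  1  2  3  4  5  6  7  8  9  10  11

the unique w with this rank table is (10, 3, 4, 2, 8, 5, 6, 11, 9, 1, 7).

|D(w)|=25, |Ess(w)|=6:

[(1, 9, 0), (3, 2, 0), (5, 7, 3), (8, 9, 6), (9, 1, 0), (9, 7, 5)]


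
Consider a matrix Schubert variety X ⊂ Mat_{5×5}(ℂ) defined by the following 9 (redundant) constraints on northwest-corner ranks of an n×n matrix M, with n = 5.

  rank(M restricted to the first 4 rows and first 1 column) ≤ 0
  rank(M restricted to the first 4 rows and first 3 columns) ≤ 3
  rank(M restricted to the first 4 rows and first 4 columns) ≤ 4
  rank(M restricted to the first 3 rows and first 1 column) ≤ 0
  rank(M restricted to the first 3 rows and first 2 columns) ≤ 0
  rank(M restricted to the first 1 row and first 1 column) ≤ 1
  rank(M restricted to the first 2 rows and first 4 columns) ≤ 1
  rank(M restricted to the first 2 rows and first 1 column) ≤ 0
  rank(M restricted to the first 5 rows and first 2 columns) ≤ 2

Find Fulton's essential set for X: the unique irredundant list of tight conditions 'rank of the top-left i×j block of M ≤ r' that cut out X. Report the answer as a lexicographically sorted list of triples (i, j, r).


Recovering R(i,j) via the rank-extension bound from the 9 conditions:

  0, 0, 1, 1, 1
  0, 0, 1, 1, 2
  0, 0, 1, 2, 3
  0, 1, 2, 3, 4
  1, 2, 3, 4, 5

so w = (3, 5, 4, 2, 1).

D(w) has 8 cells with 3 SE-corners; essential set:

[(2, 4, 1), (3, 2, 0), (4, 1, 0)]


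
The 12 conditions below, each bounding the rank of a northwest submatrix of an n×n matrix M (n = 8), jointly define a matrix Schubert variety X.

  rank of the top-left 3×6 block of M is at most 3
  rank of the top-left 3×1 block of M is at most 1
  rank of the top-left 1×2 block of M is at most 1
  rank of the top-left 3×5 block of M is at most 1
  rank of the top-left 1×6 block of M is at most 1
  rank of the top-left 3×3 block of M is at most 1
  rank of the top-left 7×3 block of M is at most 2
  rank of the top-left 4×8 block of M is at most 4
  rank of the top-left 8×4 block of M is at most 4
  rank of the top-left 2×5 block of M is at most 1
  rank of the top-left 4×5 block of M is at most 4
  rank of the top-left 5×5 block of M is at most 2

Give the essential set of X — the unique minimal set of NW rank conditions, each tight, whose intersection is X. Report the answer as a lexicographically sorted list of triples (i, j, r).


Rank table r_w(8×8) implied by the 12 constraints:

  row 1: 1, 1, 1, 1, 1, 1, 1, 1
  row 2: 1, 1, 1, 1, 1, 2, 2, 2
  row 3: 1, 1, 1, 1, 1, 2, 3, 3
  row 4: 1, 2, 2, 2, 2, 3, 4, 4
  row 5: 1, 2, 2, 2, 2, 3, 4, 5
  row 6: 1, 2, 2, 3, 3, 4, 5, 6
  row 7: 1, 2, 2, 3, 4, 5, 6, 7
  row 8: 1, 2, 3, 4, 5, 6, 7, 8

second differences of R give the permutation w = (1, 6, 7, 2, 8, 4, 5, 3).

ℓ(w)=13; the 3 essential cells (i,j,r):

[(3, 5, 1), (5, 5, 2), (7, 3, 2)]


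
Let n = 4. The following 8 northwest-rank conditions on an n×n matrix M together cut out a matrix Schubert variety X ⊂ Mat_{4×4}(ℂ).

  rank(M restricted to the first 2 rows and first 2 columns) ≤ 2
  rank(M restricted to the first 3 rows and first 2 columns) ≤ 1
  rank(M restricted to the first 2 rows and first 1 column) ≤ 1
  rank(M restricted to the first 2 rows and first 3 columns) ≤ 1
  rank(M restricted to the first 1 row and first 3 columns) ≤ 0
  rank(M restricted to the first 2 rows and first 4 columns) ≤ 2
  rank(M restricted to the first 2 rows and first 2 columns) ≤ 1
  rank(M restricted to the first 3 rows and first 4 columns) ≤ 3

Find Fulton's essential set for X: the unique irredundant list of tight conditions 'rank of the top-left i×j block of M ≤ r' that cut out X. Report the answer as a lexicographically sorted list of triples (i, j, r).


Computing R[i][j] = min implied NW-rank bound (n=4, 8 conditions):

  row 1: 0 | 0 | 0 | 1
  row 2: 1 | 1 | 1 | 2
  row 3: 1 | 1 | 2 | 3
  row 4: 1 | 2 | 3 | 4

the unique w with this rank table is (4, 1, 3, 2).

2 SE-corners of the 4-cell Rothe diagram give Ess(w):

[(1, 3, 0), (3, 2, 1)]


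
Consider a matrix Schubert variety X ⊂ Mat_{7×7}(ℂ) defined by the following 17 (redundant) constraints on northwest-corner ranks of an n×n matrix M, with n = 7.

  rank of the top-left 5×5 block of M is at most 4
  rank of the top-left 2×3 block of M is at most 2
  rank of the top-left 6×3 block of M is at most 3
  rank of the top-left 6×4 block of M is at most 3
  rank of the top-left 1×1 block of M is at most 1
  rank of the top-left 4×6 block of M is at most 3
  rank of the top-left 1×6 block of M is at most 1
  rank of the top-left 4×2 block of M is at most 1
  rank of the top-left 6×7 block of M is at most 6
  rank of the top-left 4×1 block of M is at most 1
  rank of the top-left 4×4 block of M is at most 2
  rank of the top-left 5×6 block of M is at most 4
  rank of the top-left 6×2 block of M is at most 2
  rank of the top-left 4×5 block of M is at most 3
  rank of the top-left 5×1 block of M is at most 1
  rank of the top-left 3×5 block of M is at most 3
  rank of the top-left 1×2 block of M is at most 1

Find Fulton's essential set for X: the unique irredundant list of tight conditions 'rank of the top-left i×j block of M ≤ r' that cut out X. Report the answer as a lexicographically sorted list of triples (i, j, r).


The tightest implied rank at each (i,j), from the 17 conditions:

  R[1]: 1 | 1 | 1 | 1 | 1 | 1 | 1
  R[2]: 1 | 1 | 2 | 2 | 2 | 2 | 2
  R[3]: 1 | 1 | 2 | 2 | 3 | 3 | 3
  R[4]: 1 | 1 | 2 | 2 | 3 | 3 | 4
  R[5]: 1 | 2 | 3 | 3 | 4 | 4 | 5
  R[6]: 1 | 2 | 3 | 3 | 4 | 5 | 6
  R[7]: 1 | 2 | 3 | 4 | 5 | 6 | 7

hence w(1..7) = (1, 3, 5, 7, 2, 6, 4).

Rothe diagram D(w) (7 cells), 4 SE-corners (essential conditions):

[(4, 2, 1), (4, 4, 2), (4, 6, 3), (6, 4, 3)]


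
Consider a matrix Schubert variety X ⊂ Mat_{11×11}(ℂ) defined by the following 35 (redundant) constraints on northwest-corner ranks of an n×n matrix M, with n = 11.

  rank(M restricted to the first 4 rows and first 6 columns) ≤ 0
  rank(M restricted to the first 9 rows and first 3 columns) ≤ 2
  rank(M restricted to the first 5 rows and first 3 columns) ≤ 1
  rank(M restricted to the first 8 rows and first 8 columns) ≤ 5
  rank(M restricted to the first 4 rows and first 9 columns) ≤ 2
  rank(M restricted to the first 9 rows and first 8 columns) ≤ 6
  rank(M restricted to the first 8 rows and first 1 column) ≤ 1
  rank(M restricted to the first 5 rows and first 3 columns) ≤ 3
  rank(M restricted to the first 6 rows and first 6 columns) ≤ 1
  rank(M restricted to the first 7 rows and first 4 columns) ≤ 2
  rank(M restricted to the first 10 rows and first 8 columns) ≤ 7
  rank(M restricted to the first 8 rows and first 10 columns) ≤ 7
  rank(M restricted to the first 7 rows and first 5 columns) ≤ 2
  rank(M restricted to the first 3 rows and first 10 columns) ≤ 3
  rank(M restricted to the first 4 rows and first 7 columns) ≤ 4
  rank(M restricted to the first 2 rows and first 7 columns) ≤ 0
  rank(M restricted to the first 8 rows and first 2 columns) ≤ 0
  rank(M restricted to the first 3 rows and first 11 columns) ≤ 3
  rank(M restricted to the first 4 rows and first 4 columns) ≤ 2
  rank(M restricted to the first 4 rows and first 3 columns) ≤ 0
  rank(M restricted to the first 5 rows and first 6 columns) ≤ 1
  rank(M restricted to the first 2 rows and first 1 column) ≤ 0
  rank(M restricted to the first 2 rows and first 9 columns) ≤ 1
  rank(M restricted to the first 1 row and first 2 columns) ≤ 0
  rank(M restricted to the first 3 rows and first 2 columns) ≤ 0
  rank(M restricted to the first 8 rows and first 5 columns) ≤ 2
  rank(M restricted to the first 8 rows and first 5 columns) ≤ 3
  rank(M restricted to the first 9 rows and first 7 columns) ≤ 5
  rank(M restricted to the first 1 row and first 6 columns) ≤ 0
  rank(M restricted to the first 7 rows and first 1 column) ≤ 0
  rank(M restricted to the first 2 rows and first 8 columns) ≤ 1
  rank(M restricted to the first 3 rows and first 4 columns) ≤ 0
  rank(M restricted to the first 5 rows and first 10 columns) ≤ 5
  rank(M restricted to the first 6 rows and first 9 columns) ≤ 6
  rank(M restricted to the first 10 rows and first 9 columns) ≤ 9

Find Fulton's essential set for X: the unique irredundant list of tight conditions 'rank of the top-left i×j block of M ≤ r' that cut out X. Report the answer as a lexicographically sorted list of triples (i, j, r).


Reconstructing r_w from the 35 given conditions:

  R[1]: 0  0  0  0  0  0  0  1  1  1  1
  R[2]: 0  0  0  0  0  0  0  1  1  2  2
  R[3]: 0  0  0  0  0  0  1  2  2  3  3
  R[4]: 0  0  0  0  0  0  1  2  2  3  4
  R[5]: 0  0  1  1  1  1  2  3  3  4  5
  R[6]: 0  0  1  1  1  1  2  3  4  5  6
  R[7]: 0  0  1  2  2  2  3  4  5  6  7
  R[8]: 0  0  1  2  2  3  4  5  6  7  8
  R[9]: 1  1  2  3  3  4  5  6  7  8  9
  R[10]: 1  2  3  4  4  5  6  7  8  9  10
  R[11]: 1  2  3  4  5  6  7  8  9  10  11

hence w(1..11) = (8, 10, 7, 11, 3, 9, 4, 6, 1, 2, 5).

D(w) has 40 cells with 7 SE-corners; essential set:

[(2, 7, 0), (2, 9, 1), (4, 6, 0), (4, 9, 2), (6, 6, 1), (8, 2, 0), (8, 5, 2)]


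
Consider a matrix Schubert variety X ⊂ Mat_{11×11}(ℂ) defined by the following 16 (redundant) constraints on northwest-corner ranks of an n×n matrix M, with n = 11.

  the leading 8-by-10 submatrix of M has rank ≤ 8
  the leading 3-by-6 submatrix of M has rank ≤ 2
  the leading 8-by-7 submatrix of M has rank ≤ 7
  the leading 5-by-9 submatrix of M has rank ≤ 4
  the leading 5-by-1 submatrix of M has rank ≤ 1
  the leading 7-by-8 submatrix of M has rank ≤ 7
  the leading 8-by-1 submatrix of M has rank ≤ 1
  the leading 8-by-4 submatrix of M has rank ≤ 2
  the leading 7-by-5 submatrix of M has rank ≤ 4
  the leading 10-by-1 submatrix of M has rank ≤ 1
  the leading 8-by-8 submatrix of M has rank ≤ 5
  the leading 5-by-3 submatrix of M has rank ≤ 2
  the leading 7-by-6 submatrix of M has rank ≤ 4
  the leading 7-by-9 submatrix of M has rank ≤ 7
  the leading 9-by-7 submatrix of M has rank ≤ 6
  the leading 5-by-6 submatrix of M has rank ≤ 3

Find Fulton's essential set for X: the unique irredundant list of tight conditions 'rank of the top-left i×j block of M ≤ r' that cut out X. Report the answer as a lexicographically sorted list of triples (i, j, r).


Computing R[i][j] = min implied NW-rank bound (n=11, 16 conditions):

  1 1 1 1 1 1 1 1 1 1 1
  1 2 2 2 2 2 2 2 2 2 2
  1 2 2 2 2 2 3 3 3 3 3
  1 2 2 2 3 3 4 4 4 4 4
  1 2 2 2 3 3 4 4 4 5 5
  1 2 2 2 3 4 5 5 5 6 6
  1 2 2 2 3 4 5 5 6 7 7
  1 2 2 2 3 4 5 5 6 7 8
  1 2 3 3 4 5 6 6 7 8 9
  1 2 3 4 5 6 7 7 8 9 10
  1 2 3 4 5 6 7 8 9 10 11

hence w(1..11) = (1, 2, 7, 5, 10, 6, 9, 11, 3, 4, 8).

D(w) has 19 cells with 5 SE-corners; essential set:

[(3, 6, 2), (5, 6, 3), (5, 9, 4), (8, 4, 2), (8, 8, 5)]


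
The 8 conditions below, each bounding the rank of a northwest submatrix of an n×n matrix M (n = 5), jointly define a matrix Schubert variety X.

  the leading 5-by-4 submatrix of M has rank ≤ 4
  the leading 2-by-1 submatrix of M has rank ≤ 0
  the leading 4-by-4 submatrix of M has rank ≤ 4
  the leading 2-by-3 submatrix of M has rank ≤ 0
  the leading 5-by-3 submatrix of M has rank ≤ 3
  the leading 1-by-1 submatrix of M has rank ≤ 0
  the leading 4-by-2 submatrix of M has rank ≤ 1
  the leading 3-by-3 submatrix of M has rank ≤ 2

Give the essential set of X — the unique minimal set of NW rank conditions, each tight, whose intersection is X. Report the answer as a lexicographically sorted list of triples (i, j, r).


Rank table r_w(5×5) implied by the 8 constraints:

  R[1]: 0, 0, 0, 1, 1
  R[2]: 0, 0, 0, 1, 2
  R[3]: 1, 1, 1, 2, 3
  R[4]: 1, 1, 2, 3, 4
  R[5]: 1, 2, 3, 4, 5

second differences of R give the permutation w = (4, 5, 1, 3, 2).

Rothe diagram D(w) (7 cells), 2 SE-corners (essential conditions):

[(2, 3, 0), (4, 2, 1)]


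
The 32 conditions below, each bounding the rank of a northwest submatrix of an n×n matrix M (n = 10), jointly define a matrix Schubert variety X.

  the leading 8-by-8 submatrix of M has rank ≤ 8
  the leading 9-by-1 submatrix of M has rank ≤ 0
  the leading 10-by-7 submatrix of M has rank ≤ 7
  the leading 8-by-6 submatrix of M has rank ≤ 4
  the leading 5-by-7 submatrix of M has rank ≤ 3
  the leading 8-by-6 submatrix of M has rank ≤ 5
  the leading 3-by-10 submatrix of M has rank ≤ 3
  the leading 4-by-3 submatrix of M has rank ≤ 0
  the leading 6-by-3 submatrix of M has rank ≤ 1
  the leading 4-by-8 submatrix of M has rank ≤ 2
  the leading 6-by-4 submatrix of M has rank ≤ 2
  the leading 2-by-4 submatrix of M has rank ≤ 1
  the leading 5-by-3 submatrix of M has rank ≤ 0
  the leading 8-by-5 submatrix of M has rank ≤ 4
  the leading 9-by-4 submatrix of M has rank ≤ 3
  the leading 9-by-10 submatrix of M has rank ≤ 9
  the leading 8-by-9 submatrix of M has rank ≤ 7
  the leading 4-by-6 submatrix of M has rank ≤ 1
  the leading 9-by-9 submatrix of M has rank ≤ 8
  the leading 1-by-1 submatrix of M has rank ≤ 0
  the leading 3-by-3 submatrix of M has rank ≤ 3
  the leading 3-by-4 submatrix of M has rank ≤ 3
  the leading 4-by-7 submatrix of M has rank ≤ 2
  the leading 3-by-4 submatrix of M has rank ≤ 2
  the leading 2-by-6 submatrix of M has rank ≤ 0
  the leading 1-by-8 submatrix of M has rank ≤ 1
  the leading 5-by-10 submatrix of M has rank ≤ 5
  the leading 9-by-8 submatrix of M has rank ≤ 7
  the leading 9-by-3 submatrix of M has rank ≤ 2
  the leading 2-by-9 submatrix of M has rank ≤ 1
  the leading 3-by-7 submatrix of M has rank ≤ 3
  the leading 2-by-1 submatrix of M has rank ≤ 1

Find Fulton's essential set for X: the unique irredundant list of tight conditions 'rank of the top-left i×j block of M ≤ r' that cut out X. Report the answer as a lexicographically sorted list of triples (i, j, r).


Propagating the 32 rank bounds to every northwest block:

  i=1: 0 0 0 0 0 0 1 1 1 1
  i=2: 0 0 0 0 0 0 1 1 1 2
  i=3: 0 0 0 1 1 1 2 2 2 3
  i=4: 0 0 0 1 1 1 2 2 3 4
  i=5: 0 0 0 1 2 2 3 3 4 5
  i=6: 0 1 1 2 3 3 4 4 5 6
  i=7: 0 1 2 3 4 4 5 5 6 7
  i=8: 0 1 2 3 4 4 5 6 7 8
  i=9: 0 1 2 3 4 5 6 7 8 9
  i=10: 1 2 3 4 5 6 7 8 9 10

hence w(1..10) = (7, 10, 4, 9, 5, 2, 3, 8, 6, 1).

ℓ(w)=31; the 7 essential cells (i,j,r):

[(2, 6, 0), (2, 9, 1), (4, 6, 1), (4, 8, 2), (5, 3, 0), (8, 6, 4), (9, 1, 0)]


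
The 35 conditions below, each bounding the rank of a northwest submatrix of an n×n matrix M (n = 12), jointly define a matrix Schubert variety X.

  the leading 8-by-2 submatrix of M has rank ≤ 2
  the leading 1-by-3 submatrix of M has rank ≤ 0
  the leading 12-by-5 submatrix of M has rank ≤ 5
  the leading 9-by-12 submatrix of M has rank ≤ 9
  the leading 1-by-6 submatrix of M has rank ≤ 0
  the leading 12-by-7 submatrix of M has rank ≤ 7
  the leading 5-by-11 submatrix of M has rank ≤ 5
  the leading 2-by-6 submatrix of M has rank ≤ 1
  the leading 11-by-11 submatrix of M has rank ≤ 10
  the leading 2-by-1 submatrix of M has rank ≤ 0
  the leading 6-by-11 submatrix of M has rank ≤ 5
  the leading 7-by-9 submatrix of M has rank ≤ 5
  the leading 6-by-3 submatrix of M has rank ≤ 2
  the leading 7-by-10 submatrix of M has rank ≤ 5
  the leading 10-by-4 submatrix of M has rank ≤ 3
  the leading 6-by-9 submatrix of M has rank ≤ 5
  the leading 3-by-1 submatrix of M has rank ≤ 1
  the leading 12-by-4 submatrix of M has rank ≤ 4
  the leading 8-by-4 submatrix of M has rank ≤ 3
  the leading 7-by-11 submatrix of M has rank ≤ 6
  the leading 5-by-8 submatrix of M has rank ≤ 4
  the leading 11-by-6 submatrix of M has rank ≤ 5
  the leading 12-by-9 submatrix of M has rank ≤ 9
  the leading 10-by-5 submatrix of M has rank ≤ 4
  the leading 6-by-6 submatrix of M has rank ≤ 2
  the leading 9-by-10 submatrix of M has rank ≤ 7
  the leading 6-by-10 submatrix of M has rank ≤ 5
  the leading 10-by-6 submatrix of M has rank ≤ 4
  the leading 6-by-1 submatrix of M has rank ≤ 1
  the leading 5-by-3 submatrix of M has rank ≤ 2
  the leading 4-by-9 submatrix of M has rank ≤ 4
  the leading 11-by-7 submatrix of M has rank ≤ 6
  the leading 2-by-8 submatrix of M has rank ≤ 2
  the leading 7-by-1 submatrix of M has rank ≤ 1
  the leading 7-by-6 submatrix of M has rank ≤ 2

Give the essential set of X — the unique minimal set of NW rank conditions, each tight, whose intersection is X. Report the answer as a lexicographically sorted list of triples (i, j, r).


Rank table r_w(12×12) implied by the 35 constraints:

  0 0 0 0 0 0 1 1 1 1 1 1
  0 1 1 1 1 1 2 2 2 2 2 2
  1 2 2 2 2 2 3 3 3 3 3 3
  1 2 2 2 2 2 3 4 4 4 4 4
  1 2 2 2 2 2 3 4 5 5 5 5
  1 2 2 2 2 2 3 4 5 5 5 6
  1 2 2 2 2 2 3 4 5 5 6 7
  1 2 3 3 3 3 4 5 6 6 7 8
  1 2 3 3 4 4 5 6 7 7 8 9
  1 2 3 3 4 4 5 6 7 8 9 10
  1 2 3 4 5 5 6 7 8 9 10 11
  1 2 3 4 5 6 7 8 9 10 11 12

the unique w with this rank table is (7, 2, 1, 8, 9, 12, 11, 3, 5, 10, 4, 6).

Rothe diagram D(w) (29 cells), 7 SE-corners (essential conditions):

[(1, 6, 0), (2, 1, 0), (6, 11, 5), (7, 6, 2), (7, 10, 5), (10, 4, 3), (10, 6, 4)]


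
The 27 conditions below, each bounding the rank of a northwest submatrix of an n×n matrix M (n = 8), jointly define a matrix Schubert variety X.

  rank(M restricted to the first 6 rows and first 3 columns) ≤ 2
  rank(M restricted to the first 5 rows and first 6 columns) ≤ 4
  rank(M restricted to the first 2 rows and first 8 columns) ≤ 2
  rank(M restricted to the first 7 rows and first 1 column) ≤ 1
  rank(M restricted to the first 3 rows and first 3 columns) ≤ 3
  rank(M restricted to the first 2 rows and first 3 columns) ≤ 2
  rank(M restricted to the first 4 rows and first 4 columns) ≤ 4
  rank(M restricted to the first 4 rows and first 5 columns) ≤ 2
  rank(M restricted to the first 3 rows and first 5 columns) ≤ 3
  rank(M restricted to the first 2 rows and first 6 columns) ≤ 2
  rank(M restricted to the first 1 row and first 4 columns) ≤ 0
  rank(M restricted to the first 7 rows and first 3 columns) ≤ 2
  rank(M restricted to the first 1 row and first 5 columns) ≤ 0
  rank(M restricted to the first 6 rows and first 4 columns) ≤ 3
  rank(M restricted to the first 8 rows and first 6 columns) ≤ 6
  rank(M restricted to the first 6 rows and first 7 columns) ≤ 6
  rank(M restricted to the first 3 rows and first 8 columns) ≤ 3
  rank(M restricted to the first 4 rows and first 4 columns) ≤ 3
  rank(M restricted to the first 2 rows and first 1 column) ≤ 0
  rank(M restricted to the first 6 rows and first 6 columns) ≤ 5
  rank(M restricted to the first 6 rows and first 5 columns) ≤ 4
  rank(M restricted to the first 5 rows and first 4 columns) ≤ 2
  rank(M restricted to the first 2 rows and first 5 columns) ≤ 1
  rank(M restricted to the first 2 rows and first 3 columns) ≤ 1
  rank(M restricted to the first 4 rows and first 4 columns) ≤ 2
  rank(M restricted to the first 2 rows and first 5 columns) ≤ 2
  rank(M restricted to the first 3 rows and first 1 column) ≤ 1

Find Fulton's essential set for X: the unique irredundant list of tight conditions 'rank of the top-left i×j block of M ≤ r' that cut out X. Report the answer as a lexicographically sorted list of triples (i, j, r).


The tightest implied rank at each (i,j), from the 27 conditions:

  R[1]: 0 0 0 0 0 1 1 1
  R[2]: 0 1 1 1 1 2 2 2
  R[3]: 1 2 2 2 2 3 3 3
  R[4]: 1 2 2 2 2 3 4 4
  R[5]: 1 2 2 2 3 4 5 5
  R[6]: 1 2 2 3 4 5 6 6
  R[7]: 1 2 2 3 4 5 6 7
  R[8]: 1 2 3 4 5 6 7 8

the unique w with this rank table is (6, 2, 1, 7, 5, 4, 8, 3).

5 SE-corners of the 13-cell Rothe diagram give Ess(w):

[(1, 5, 0), (2, 1, 0), (4, 5, 2), (5, 4, 2), (7, 3, 2)]


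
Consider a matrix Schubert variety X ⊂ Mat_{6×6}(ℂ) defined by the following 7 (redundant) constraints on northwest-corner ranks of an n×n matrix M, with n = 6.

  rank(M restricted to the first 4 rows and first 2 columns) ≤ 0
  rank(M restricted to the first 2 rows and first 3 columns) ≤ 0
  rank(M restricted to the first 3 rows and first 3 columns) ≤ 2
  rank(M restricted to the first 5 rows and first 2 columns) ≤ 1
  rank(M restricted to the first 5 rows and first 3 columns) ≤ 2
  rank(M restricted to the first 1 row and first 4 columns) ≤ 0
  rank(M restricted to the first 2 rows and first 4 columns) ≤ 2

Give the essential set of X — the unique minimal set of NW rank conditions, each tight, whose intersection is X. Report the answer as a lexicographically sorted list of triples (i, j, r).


Propagating the 7 rank bounds to every northwest block:

  row 1: 0 0 0 0 1 1
  row 2: 0 0 0 1 2 2
  row 3: 0 0 1 2 3 3
  row 4: 0 0 1 2 3 4
  row 5: 1 1 2 3 4 5
  row 6: 1 2 3 4 5 6

so w = (5, 4, 3, 6, 1, 2).

ℓ(w)=11; the 3 essential cells (i,j,r):

[(1, 4, 0), (2, 3, 0), (4, 2, 0)]


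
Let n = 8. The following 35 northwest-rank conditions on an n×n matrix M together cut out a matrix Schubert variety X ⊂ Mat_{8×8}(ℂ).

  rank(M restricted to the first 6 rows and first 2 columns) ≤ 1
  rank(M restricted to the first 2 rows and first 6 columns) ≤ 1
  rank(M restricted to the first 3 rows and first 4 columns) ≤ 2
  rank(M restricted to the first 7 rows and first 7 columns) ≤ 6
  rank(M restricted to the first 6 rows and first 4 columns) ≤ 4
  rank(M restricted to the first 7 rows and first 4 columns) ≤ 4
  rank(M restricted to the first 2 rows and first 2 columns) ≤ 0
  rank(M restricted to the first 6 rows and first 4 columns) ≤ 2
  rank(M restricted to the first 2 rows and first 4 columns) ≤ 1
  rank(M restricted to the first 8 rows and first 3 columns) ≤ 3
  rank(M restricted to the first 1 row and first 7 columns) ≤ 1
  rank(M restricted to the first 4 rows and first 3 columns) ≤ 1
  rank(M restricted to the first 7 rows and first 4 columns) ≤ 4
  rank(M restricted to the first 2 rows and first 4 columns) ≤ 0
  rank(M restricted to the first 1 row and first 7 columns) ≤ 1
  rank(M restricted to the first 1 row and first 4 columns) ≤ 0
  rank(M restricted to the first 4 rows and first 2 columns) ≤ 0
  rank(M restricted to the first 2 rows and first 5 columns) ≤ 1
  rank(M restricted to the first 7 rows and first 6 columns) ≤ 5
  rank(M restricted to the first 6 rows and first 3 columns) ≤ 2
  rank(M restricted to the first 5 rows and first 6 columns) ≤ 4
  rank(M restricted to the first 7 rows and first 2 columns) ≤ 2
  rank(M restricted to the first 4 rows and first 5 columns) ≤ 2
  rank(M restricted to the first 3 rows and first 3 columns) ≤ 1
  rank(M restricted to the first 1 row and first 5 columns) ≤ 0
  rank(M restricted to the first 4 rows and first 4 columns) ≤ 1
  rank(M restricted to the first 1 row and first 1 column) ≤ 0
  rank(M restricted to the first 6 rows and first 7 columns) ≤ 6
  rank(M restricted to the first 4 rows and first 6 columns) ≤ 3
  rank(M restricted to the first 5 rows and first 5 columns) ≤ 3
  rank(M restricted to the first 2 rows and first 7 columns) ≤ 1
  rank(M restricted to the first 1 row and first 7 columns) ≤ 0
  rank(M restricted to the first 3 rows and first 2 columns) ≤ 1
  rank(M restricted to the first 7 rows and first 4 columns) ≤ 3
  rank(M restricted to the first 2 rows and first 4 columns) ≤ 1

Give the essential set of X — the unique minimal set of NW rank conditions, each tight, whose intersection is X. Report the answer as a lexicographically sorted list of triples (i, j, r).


Recovering R(i,j) via the rank-extension bound from the 35 conditions:

  i=1: 0 | 0 | 0 | 0 | 0 | 0 | 0 | 1
  i=2: 0 | 0 | 0 | 0 | 1 | 1 | 1 | 2
  i=3: 0 | 0 | 1 | 1 | 2 | 2 | 2 | 3
  i=4: 0 | 0 | 1 | 1 | 2 | 3 | 3 | 4
  i=5: 1 | 1 | 2 | 2 | 3 | 4 | 4 | 5
  i=6: 1 | 1 | 2 | 2 | 3 | 4 | 5 | 6
  i=7: 1 | 2 | 3 | 3 | 4 | 5 | 6 | 7
  i=8: 1 | 2 | 3 | 4 | 5 | 6 | 7 | 8

reading off 1-entries of Δ²R: w = (8, 5, 3, 6, 1, 7, 2, 4).

ℓ(w)=18; the 6 essential cells (i,j,r):

[(1, 7, 0), (2, 4, 0), (4, 2, 0), (4, 4, 1), (6, 2, 1), (6, 4, 2)]
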